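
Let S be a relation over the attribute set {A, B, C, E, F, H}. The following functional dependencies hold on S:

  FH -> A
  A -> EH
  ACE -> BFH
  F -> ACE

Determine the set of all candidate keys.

{F}, {A, C}

{F}⁺: F→ACE adds A, C, E; A→EH adds H; ACE→BFH adds B → {A, B, C, E, F, H}.
{A, C}⁺: A→EH adds E, H; ACE→BFH adds B, F → {A, B, C, E, F, H}.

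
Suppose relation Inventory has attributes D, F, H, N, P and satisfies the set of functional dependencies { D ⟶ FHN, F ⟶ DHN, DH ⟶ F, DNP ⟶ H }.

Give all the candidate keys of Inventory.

(D, P); (F, P)

Attribute P never appears on the right-hand side of any dependency, so P must belong to every candidate key.
{P}⁺ = {P}, which is not all of the schema, so we must add further attributes.
{D, P}⁺: D→FHN adds F, H, N → {D, F, H, N, P}. Minimal: {P}⁺ = {P}; {D}⁺ = {D, F, H, N} — none reach the full schema.
{F, P}⁺: F→DHN adds D, H, N → {D, F, H, N, P}. Minimal: {P}⁺ = {P}; {F}⁺ = {D, F, H, N} — none reach the full schema.
Any other superkey contains one of these as a subset, so there are no further candidate keys.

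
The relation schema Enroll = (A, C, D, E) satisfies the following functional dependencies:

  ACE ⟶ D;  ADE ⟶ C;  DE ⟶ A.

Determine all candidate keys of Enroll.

Attribute E never appears on the right-hand side of any dependency, so E must belong to every candidate key.
{E}⁺ = {E}, which is not all of the schema, so we must add further attributes.
{D, E}⁺: DE→A adds A; ADE→C adds C → {A, C, D, E}.
{A, C, E}⁺: ACE→D adds D → {A, C, D, E}.
Any other superkey contains one of these as a subset, so there are no further candidate keys.

DE, ACE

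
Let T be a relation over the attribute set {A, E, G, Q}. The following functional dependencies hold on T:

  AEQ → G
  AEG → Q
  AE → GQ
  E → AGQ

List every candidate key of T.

{E}

{E}⁺: E→AGQ adds A, G, Q → {A, E, G, Q}.
No other minimal superkey exists.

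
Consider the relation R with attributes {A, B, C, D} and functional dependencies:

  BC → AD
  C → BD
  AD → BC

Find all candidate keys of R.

{C}⁺: C→BD adds B, D; BC→AD adds A → {A, B, C, D}.
{A, D}⁺: AD→BC adds B, C → {A, B, C, D}. Minimal: {D}⁺ = {D}; {A}⁺ = {A} — none reach the full schema.
Any other superkey contains one of these as a subset, so there are no further candidate keys.

{C}, {A, D}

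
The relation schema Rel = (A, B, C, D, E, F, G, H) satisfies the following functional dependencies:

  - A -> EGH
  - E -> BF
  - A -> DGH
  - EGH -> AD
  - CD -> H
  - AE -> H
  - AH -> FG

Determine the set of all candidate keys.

{A, C}, {C, D, E, G}, {C, E, G, H}

Attribute C never appears on the right-hand side of any dependency, so C must belong to every candidate key.
{C}⁺ = {C}, which is not all of the schema, so we must add further attributes.
{A, C}⁺: A→EGH adds E, G, H; E→BF adds B, F; A→DGH adds D → {A, B, C, D, E, F, G, H}. Minimal: {C}⁺ = {C}; {A}⁺ = {A, B, D, E, F, G, H} — none reach the full schema.
{C, D, E, G}⁺: E→BF adds B, F; CD→H adds H; EGH→AD adds A → {A, B, C, D, E, F, G, H}. Minimal: {D, E, G}⁺ = {B, D, E, F, G}; {C, E, G}⁺ = {B, C, E, F, G}; {C, D, G}⁺ = {C, D, G, H}; … — none reach the full schema.
{C, E, G, H}⁺: E→BF adds B, F; EGH→AD adds A, D → {A, B, C, D, E, F, G, H}. Minimal: {E, G, H}⁺ = {A, B, D, E, F, G, H}; {C, G, H}⁺ = {C, G, H}; {C, E, H}⁺ = {B, C, E, F, H}; … — none reach the full schema.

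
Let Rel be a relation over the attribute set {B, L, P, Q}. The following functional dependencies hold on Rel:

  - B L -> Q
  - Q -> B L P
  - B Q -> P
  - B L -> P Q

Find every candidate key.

(Q); (B, L)

{Q}⁺: Q→BLP adds B, L, P → {B, L, P, Q}.
{B, L}⁺: BL→Q adds Q; Q→BLP adds P → {B, L, P, Q}.
Any other superkey contains one of these as a subset, so there are no further candidate keys.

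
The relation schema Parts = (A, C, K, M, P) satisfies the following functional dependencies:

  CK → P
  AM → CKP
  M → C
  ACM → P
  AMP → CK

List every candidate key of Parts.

Attributes A, M never appear on any right-hand side, so every candidate key must contain {A, M}.
{A, M}⁺ = {A, C, K, M, P}, which is all of the schema, so {A, M} is the only candidate key.

(A, M)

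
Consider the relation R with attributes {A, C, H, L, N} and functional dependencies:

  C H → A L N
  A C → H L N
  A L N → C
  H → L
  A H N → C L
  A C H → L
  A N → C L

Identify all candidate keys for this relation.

{A, C}⁺: AC→HLN adds H, L, N → {A, C, H, L, N}. Minimal: {C}⁺ = {C}; {A}⁺ = {A} — none reach the full schema.
{A, N}⁺: AN→CL adds C, L; AC→HLN adds H → {A, C, H, L, N}. Minimal: {N}⁺ = {N}; {A}⁺ = {A} — none reach the full schema.
{C, H}⁺: CH→ALN adds A, L, N → {A, C, H, L, N}. Minimal: {H}⁺ = {H, L}; {C}⁺ = {C} — none reach the full schema.
Any other superkey contains one of these as a subset, so there are no further candidate keys.

(A, C), (A, N), (C, H)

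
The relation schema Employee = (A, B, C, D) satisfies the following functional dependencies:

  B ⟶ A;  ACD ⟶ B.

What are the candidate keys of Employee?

{A, C, D}⁺: ACD→B adds B → {A, B, C, D}. Minimal: {C, D}⁺ = {C, D}; {A, D}⁺ = {A, D}; {A, C}⁺ = {A, C} — none reach the full schema.
{B, C, D}⁺: B→A adds A → {A, B, C, D}. Minimal: {C, D}⁺ = {C, D}; {B, D}⁺ = {A, B, D}; {B, C}⁺ = {A, B, C} — none reach the full schema.

{A, C, D}, {B, C, D}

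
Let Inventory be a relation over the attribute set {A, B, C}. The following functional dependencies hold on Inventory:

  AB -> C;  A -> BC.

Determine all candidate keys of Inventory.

Attribute A never appears on the right-hand side of any dependency, so A must belong to every candidate key.
{A}⁺ = {A, B, C}, which is all of the schema, so {A} is the only candidate key.

{A}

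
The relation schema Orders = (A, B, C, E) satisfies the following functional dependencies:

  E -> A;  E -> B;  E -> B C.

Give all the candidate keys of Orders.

Attribute E never appears on the right-hand side of any dependency, so E must belong to every candidate key.
{E}⁺ = {A, B, C, E}, which is all of the schema, so {E} is the only candidate key.

{E}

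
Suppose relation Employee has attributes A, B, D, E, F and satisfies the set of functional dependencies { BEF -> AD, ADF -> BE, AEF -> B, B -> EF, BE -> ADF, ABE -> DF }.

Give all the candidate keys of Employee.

(B), (A, D, F), (A, E, F)

{B}⁺: B→EF adds E, F; BE→ADF adds A, D → {A, B, D, E, F}.
{A, D, F}⁺: ADF→BE adds B, E → {A, B, D, E, F}. Minimal: {D, F}⁺ = {D, F}; {A, F}⁺ = {A, F}; {A, D}⁺ = {A, D} — none reach the full schema.
{A, E, F}⁺: AEF→B adds B; BE→ADF adds D → {A, B, D, E, F}. Minimal: {E, F}⁺ = {E, F}; {A, F}⁺ = {A, F}; {A, E}⁺ = {A, E} — none reach the full schema.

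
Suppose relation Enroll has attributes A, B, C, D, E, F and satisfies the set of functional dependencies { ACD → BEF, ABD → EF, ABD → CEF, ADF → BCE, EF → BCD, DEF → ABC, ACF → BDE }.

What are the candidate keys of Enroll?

{E, F}⁺: EF→BCD adds B, C, D; DEF→ABC adds A → {A, B, C, D, E, F}.
{A, B, D}⁺: ABD→EF adds E, F; ABD→CEF adds C → {A, B, C, D, E, F}.
{A, C, D}⁺: ACD→BEF adds B, E, F → {A, B, C, D, E, F}.
{A, C, F}⁺: ACF→BDE adds B, D, E → {A, B, C, D, E, F}.
{A, D, F}⁺: ADF→BCE adds B, C, E → {A, B, C, D, E, F}.

{E, F}, {A, B, D}, {A, C, D}, {A, C, F}, {A, D, F}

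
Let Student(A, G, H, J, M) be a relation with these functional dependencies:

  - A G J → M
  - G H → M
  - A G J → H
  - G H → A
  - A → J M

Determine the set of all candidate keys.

(A, G), (G, H)

Attribute G never appears on the right-hand side of any dependency, so G must belong to every candidate key.
{G}⁺ = {G}, which is not all of the schema, so we must add further attributes.
{A, G}⁺: A→JM adds J, M; AGJ→H adds H → {A, G, H, J, M}. Minimal: {G}⁺ = {G}; {A}⁺ = {A, J, M} — none reach the full schema.
{G, H}⁺: GH→M adds M; GH→A adds A; A→JM adds J → {A, G, H, J, M}. Minimal: {H}⁺ = {H}; {G}⁺ = {G} — none reach the full schema.
Any other superkey contains one of these as a subset, so there are no further candidate keys.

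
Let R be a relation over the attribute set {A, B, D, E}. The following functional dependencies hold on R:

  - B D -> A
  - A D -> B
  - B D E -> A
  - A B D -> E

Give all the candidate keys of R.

Attribute D never appears on the right-hand side of any dependency, so D must belong to every candidate key.
{D}⁺ = {D}, which is not all of the schema, so we must add further attributes.
{A, D}⁺: AD→B adds B; ABD→E adds E → {A, B, D, E}. Minimal: {D}⁺ = {D}; {A}⁺ = {A} — none reach the full schema.
{B, D}⁺: BD→A adds A; ABD→E adds E → {A, B, D, E}. Minimal: {D}⁺ = {D}; {B}⁺ = {B} — none reach the full schema.

(A, D), (B, D)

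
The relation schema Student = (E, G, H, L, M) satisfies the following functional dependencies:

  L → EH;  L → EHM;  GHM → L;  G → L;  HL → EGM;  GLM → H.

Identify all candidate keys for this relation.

{G}, {L}

{G}⁺: G→L adds L; L→EH adds E, H; L→EHM adds M → {E, G, H, L, M}.
{L}⁺: L→EH adds E, H; L→EHM adds M; HL→EGM adds G → {E, G, H, L, M}.
Any other superkey contains one of these as a subset, so there are no further candidate keys.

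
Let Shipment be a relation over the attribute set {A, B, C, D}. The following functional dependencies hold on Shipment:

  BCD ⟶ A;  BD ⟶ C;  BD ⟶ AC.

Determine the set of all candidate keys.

Attributes B, D never appear on any right-hand side, so every candidate key must contain {B, D}.
{B, D}⁺ = {A, B, C, D}, which is all of the schema, so {B, D} is the only candidate key.

{B, D}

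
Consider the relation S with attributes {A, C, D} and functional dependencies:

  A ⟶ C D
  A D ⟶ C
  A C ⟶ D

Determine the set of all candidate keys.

Attribute A never appears on the right-hand side of any dependency, so A must belong to every candidate key.
{A}⁺ = {A, C, D}, which is all of the schema, so {A} is the only candidate key.

{A}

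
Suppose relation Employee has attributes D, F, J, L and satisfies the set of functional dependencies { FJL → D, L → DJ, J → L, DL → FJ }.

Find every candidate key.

{J}; {L}

{J}⁺: J→L adds L; L→DJ adds D; DL→FJ adds F → {D, F, J, L}.
{L}⁺: L→DJ adds D, J; DL→FJ adds F → {D, F, J, L}.
Any other superkey contains one of these as a subset, so there are no further candidate keys.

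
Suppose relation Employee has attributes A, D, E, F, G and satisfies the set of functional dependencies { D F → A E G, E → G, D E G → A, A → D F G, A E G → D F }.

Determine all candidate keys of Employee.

{A}; {D, E}; {D, F}

{A}⁺: A→DFG adds D, F, G; DF→AEG adds E → {A, D, E, F, G}.
{D, E}⁺: E→G adds G; DEG→A adds A; A→DFG adds F → {A, D, E, F, G}. Minimal: {E}⁺ = {E, G}; {D}⁺ = {D} — none reach the full schema.
{D, F}⁺: DF→AEG adds A, E, G → {A, D, E, F, G}. Minimal: {F}⁺ = {F}; {D}⁺ = {D} — none reach the full schema.
Any other superkey contains one of these as a subset, so there are no further candidate keys.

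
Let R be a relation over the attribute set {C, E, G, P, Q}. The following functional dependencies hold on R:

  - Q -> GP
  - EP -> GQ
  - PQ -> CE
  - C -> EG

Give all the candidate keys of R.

Q, CP, EP

{Q}⁺: Q→GP adds G, P; PQ→CE adds C, E → {C, E, G, P, Q}.
{C, P}⁺: C→EG adds E, G; EP→GQ adds Q → {C, E, G, P, Q}. Minimal: {P}⁺ = {P}; {C}⁺ = {C, E, G} — none reach the full schema.
{E, P}⁺: EP→GQ adds G, Q; PQ→CE adds C → {C, E, G, P, Q}. Minimal: {P}⁺ = {P}; {E}⁺ = {E} — none reach the full schema.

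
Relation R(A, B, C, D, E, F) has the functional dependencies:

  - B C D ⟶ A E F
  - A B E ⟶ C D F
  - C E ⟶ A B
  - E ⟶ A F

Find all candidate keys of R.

{B, E}, {C, E}, {B, C, D}

{B, E}⁺: E→AF adds A, F; ABE→CDF adds C, D → {A, B, C, D, E, F}. Minimal: {E}⁺ = {A, E, F}; {B}⁺ = {B} — none reach the full schema.
{C, E}⁺: CE→AB adds A, B; E→AF adds F; ABE→CDF adds D → {A, B, C, D, E, F}. Minimal: {E}⁺ = {A, E, F}; {C}⁺ = {C} — none reach the full schema.
{B, C, D}⁺: BCD→AEF adds A, E, F → {A, B, C, D, E, F}. Minimal: {C, D}⁺ = {C, D}; {B, D}⁺ = {B, D}; {B, C}⁺ = {B, C} — none reach the full schema.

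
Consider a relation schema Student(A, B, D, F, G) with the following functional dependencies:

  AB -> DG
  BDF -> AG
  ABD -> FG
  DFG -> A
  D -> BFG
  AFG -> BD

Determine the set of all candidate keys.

{D}⁺: D→BFG adds B, F, G; BDF→AG adds A → {A, B, D, F, G}.
{A, B}⁺: AB→DG adds D, G; ABD→FG adds F → {A, B, D, F, G}.
{A, F, G}⁺: AFG→BD adds B, D → {A, B, D, F, G}.

{D}, {A, B}, {A, F, G}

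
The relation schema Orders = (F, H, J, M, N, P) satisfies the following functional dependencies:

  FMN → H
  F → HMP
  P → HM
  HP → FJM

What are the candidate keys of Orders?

Attribute N never appears on the right-hand side of any dependency, so N must belong to every candidate key.
{N}⁺ = {N}, which is not all of the schema, so we must add further attributes.
{F, N}⁺: F→HMP adds H, M, P; HP→FJM adds J → {F, H, J, M, N, P}. Minimal: {N}⁺ = {N}; {F}⁺ = {F, H, J, M, P} — none reach the full schema.
{N, P}⁺: P→HM adds H, M; HP→FJM adds F, J → {F, H, J, M, N, P}. Minimal: {P}⁺ = {F, H, J, M, P}; {N}⁺ = {N} — none reach the full schema.
Any other superkey contains one of these as a subset, so there are no further candidate keys.

(F, N), (N, P)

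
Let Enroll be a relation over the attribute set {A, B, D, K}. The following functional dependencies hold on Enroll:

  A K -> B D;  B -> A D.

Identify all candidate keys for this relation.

Attribute K never appears on the right-hand side of any dependency, so K must belong to every candidate key.
{K}⁺ = {K}, which is not all of the schema, so we must add further attributes.
{A, K}⁺: AK→BD adds B, D → {A, B, D, K}. Minimal: {K}⁺ = {K}; {A}⁺ = {A} — none reach the full schema.
{B, K}⁺: B→AD adds A, D → {A, B, D, K}. Minimal: {K}⁺ = {K}; {B}⁺ = {A, B, D} — none reach the full schema.

(A, K), (B, K)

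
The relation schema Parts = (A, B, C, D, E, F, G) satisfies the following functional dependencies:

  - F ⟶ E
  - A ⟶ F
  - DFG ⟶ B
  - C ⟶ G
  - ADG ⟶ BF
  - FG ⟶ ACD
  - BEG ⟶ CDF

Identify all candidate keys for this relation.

{A, C}⁺: A→F adds F; C→G adds G; FG→ACD adds D; F→E adds E; DFG→B adds B → {A, B, C, D, E, F, G}. Minimal: {C}⁺ = {C, G}; {A}⁺ = {A, E, F} — none reach the full schema.
{A, G}⁺: A→F adds F; FG→ACD adds C, D; F→E adds E; DFG→B adds B → {A, B, C, D, E, F, G}. Minimal: {G}⁺ = {G}; {A}⁺ = {A, E, F} — none reach the full schema.
{C, F}⁺: F→E adds E; C→G adds G; FG→ACD adds A, D; DFG→B adds B → {A, B, C, D, E, F, G}. Minimal: {F}⁺ = {E, F}; {C}⁺ = {C, G} — none reach the full schema.
{F, G}⁺: F→E adds E; FG→ACD adds A, C, D; DFG→B adds B → {A, B, C, D, E, F, G}. Minimal: {G}⁺ = {G}; {F}⁺ = {E, F} — none reach the full schema.
{B, C, E}⁺: C→G adds G; BEG→CDF adds D, F; FG→ACD adds A → {A, B, C, D, E, F, G}. Minimal: {C, E}⁺ = {C, E, G}; {B, E}⁺ = {B, E}; {B, C}⁺ = {B, C, G} — none reach the full schema.
{B, E, G}⁺: BEG→CDF adds C, D, F; FG→ACD adds A → {A, B, C, D, E, F, G}. Minimal: {E, G}⁺ = {E, G}; {B, G}⁺ = {B, G}; {B, E}⁺ = {B, E} — none reach the full schema.
Any other superkey contains one of these as a subset, so there are no further candidate keys.

{A, C}, {A, G}, {C, F}, {F, G}, {B, C, E}, {B, E, G}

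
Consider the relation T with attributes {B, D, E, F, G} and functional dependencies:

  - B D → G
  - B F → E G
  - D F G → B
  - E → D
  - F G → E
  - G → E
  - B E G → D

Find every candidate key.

Attribute F never appears on the right-hand side of any dependency, so F must belong to every candidate key.
{F}⁺ = {F}, which is not all of the schema, so we must add further attributes.
{B, F}⁺: BF→EG adds E, G; E→D adds D → {B, D, E, F, G}. Minimal: {F}⁺ = {F}; {B}⁺ = {B} — none reach the full schema.
{F, G}⁺: FG→E adds E; E→D adds D; DFG→B adds B → {B, D, E, F, G}. Minimal: {G}⁺ = {D, E, G}; {F}⁺ = {F} — none reach the full schema.

BF; FG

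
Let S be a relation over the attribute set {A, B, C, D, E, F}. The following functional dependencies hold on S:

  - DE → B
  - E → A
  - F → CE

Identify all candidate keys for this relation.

(D, F)

{D, F}⁺: F→CE adds C, E; DE→B adds B; E→A adds A → {A, B, C, D, E, F}.
No other minimal superkey exists.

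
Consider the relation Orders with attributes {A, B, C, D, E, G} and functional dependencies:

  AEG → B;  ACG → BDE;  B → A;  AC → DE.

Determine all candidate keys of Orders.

Attributes C, G never appear on any right-hand side, so every candidate key must contain {C, G}.
{C, G}⁺ = {C, G}, which is not all of the schema, so we must add further attributes.
{A, C, G}⁺: ACG→BDE adds B, D, E → {A, B, C, D, E, G}. Minimal: {C, G}⁺ = {C, G}; {A, G}⁺ = {A, G}; {A, C}⁺ = {A, C, D, E} — none reach the full schema.
{B, C, G}⁺: B→A adds A; AC→DE adds D, E → {A, B, C, D, E, G}. Minimal: {C, G}⁺ = {C, G}; {B, G}⁺ = {A, B, G}; {B, C}⁺ = {A, B, C, D, E} — none reach the full schema.
Any other superkey contains one of these as a subset, so there are no further candidate keys.

ACG; BCG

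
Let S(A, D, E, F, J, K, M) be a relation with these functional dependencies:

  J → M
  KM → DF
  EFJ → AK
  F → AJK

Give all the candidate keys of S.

Attribute E never appears on the right-hand side of any dependency, so E must belong to every candidate key.
{E}⁺ = {E}, which is not all of the schema, so we must add further attributes.
{E, F}⁺: F→AJK adds A, J, K; J→M adds M; KM→DF adds D → {A, D, E, F, J, K, M}.
{E, J, K}⁺: J→M adds M; KM→DF adds D, F; EFJ→AK adds A → {A, D, E, F, J, K, M}.
{E, K, M}⁺: KM→DF adds D, F; F→AJK adds A, J → {A, D, E, F, J, K, M}.

(E, F), (E, J, K), (E, K, M)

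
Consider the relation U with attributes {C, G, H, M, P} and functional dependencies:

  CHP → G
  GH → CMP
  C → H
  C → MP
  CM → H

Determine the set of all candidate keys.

{C}⁺: C→H adds H; C→MP adds M, P; CHP→G adds G → {C, G, H, M, P}.
{G, H}⁺: GH→CMP adds C, M, P → {C, G, H, M, P}.

(C), (G, H)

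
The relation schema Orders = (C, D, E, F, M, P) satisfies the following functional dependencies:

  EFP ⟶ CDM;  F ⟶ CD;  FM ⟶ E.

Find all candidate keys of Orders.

Attributes F, P never appear on any right-hand side, so every candidate key must contain {F, P}.
{F, P}⁺ = {C, D, F, P}, which is not all of the schema, so we must add further attributes.
{E, F, P}⁺: EFP→CDM adds C, D, M → {C, D, E, F, M, P}. Minimal: {F, P}⁺ = {C, D, F, P}; {E, P}⁺ = {E, P}; {E, F}⁺ = {C, D, E, F} — none reach the full schema.
{F, M, P}⁺: F→CD adds C, D; FM→E adds E → {C, D, E, F, M, P}. Minimal: {M, P}⁺ = {M, P}; {F, P}⁺ = {C, D, F, P}; {F, M}⁺ = {C, D, E, F, M} — none reach the full schema.
Any other superkey contains one of these as a subset, so there are no further candidate keys.

{E, F, P}, {F, M, P}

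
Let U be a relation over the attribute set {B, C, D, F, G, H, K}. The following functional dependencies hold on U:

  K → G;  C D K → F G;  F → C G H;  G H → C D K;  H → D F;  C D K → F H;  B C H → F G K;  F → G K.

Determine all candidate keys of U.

{B, F}, {B, H}, {B, C, D, K}

Attribute B never appears on the right-hand side of any dependency, so B must belong to every candidate key.
{B}⁺ = {B}, which is not all of the schema, so we must add further attributes.
{B, F}⁺: F→CGH adds C, G, H; GH→CDK adds D, K → {B, C, D, F, G, H, K}.
{B, H}⁺: H→DF adds D, F; F→GK adds G, K; F→CGH adds C → {B, C, D, F, G, H, K}.
{B, C, D, K}⁺: K→G adds G; CDK→FG adds F; F→CGH adds H → {B, C, D, F, G, H, K}.
Any other superkey contains one of these as a subset, so there are no further candidate keys.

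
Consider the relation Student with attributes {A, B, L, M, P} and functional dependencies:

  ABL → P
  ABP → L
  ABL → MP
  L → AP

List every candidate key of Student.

Attribute B never appears on the right-hand side of any dependency, so B must belong to every candidate key.
{B}⁺ = {B}, which is not all of the schema, so we must add further attributes.
{B, L}⁺: L→AP adds A, P; ABL→MP adds M → {A, B, L, M, P}.
{A, B, P}⁺: ABP→L adds L; ABL→MP adds M → {A, B, L, M, P}.
Any other superkey contains one of these as a subset, so there are no further candidate keys.

(B, L), (A, B, P)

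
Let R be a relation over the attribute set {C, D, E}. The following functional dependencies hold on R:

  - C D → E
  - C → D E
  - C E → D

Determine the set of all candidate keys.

(C)

Attribute C never appears on the right-hand side of any dependency, so C must belong to every candidate key.
{C}⁺ = {C, D, E}, which is all of the schema, so {C} is the only candidate key.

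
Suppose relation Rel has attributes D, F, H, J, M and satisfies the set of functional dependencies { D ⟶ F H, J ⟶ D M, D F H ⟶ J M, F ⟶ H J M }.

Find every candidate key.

(D), (F), (J)

{D}⁺: D→FH adds F, H; DFH→JM adds J, M → {D, F, H, J, M}.
{F}⁺: F→HJM adds H, J, M; J→DM adds D → {D, F, H, J, M}.
{J}⁺: J→DM adds D, M; D→FH adds F, H → {D, F, H, J, M}.
Any other superkey contains one of these as a subset, so there are no further candidate keys.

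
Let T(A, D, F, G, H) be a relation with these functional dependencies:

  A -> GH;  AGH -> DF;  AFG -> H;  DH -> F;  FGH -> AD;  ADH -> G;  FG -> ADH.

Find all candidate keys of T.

{A}⁺: A→GH adds G, H; AGH→DF adds D, F → {A, D, F, G, H}.
{F, G}⁺: FG→ADH adds A, D, H → {A, D, F, G, H}.
{D, G, H}⁺: DH→F adds F; FGH→AD adds A → {A, D, F, G, H}.
Any other superkey contains one of these as a subset, so there are no further candidate keys.

A; FG; DGH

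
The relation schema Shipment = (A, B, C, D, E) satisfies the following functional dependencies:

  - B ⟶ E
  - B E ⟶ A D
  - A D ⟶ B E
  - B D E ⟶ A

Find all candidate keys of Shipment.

{B, C}, {A, C, D}

Attribute C never appears on the right-hand side of any dependency, so C must belong to every candidate key.
{C}⁺ = {C}, which is not all of the schema, so we must add further attributes.
{B, C}⁺: B→E adds E; BE→AD adds A, D → {A, B, C, D, E}. Minimal: {C}⁺ = {C}; {B}⁺ = {A, B, D, E} — none reach the full schema.
{A, C, D}⁺: AD→BE adds B, E → {A, B, C, D, E}. Minimal: {C, D}⁺ = {C, D}; {A, D}⁺ = {A, B, D, E}; {A, C}⁺ = {A, C} — none reach the full schema.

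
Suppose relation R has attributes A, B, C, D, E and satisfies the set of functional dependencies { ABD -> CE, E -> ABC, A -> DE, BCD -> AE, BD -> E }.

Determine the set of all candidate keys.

{A}⁺: A→DE adds D, E; E→ABC adds B, C → {A, B, C, D, E}.
{E}⁺: E→ABC adds A, B, C; A→DE adds D → {A, B, C, D, E}.
{B, D}⁺: BD→E adds E; E→ABC adds A, C → {A, B, C, D, E}. Minimal: {D}⁺ = {D}; {B}⁺ = {B} — none reach the full schema.

{A}; {E}; {B, D}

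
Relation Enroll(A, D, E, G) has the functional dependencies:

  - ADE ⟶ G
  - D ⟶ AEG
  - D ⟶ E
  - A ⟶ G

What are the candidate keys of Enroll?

D

Attribute D never appears on the right-hand side of any dependency, so D must belong to every candidate key.
{D}⁺ = {A, D, E, G}, which is all of the schema, so {D} is the only candidate key.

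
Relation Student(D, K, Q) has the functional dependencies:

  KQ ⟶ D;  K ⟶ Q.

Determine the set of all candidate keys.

Attribute K never appears on the right-hand side of any dependency, so K must belong to every candidate key.
{K}⁺ = {D, K, Q}, which is all of the schema, so {K} is the only candidate key.

K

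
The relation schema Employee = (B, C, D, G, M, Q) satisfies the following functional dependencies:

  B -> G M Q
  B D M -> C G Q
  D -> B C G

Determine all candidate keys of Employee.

{D}⁺: D→BCG adds B, C, G; B→GMQ adds M, Q → {B, C, D, G, M, Q}.
No other minimal superkey exists.

D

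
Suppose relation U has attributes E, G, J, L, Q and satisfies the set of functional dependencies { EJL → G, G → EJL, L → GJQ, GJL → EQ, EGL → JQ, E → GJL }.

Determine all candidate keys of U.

{E}⁺: E→GJL adds G, J, L; L→GJQ adds Q → {E, G, J, L, Q}.
{G}⁺: G→EJL adds E, J, L; L→GJQ adds Q → {E, G, J, L, Q}.
{L}⁺: L→GJQ adds G, J, Q; GJL→EQ adds E → {E, G, J, L, Q}.

{E}, {G}, {L}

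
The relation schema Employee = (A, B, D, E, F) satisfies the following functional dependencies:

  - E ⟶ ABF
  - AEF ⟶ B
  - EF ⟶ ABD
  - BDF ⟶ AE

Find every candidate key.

{E}⁺: E→ABF adds A, B, F; EF→ABD adds D → {A, B, D, E, F}.
{B, D, F}⁺: BDF→AE adds A, E → {A, B, D, E, F}. Minimal: {D, F}⁺ = {D, F}; {B, F}⁺ = {B, F}; {B, D}⁺ = {B, D} — none reach the full schema.

{E}; {B, D, F}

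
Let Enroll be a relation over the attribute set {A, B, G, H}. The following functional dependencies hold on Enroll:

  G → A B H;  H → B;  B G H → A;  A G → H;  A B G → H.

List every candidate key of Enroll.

G

Attribute G never appears on the right-hand side of any dependency, so G must belong to every candidate key.
{G}⁺ = {A, B, G, H}, which is all of the schema, so {G} is the only candidate key.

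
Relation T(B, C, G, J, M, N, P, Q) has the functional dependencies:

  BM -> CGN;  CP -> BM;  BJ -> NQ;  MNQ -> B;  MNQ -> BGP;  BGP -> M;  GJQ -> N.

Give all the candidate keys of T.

BJM, CJP, BGJP, GJMQ, JMNQ

Attribute J never appears on the right-hand side of any dependency, so J must belong to every candidate key.
{J}⁺ = {J}, which is not all of the schema, so we must add further attributes.
{B, J, M}⁺: BM→CGN adds C, G, N; BJ→NQ adds Q; MNQ→BGP adds P → {B, C, G, J, M, N, P, Q}. Minimal: {J, M}⁺ = {J, M}; {B, M}⁺ = {B, C, G, M, N}; {B, J}⁺ = {B, J, N, Q} — none reach the full schema.
{C, J, P}⁺: CP→BM adds B, M; BJ→NQ adds N, Q; MNQ→BGP adds G → {B, C, G, J, M, N, P, Q}. Minimal: {J, P}⁺ = {J, P}; {C, P}⁺ = {B, C, G, M, N, P}; {C, J}⁺ = {C, J} — none reach the full schema.
{B, G, J, P}⁺: BJ→NQ adds N, Q; BGP→M adds M; BM→CGN adds C → {B, C, G, J, M, N, P, Q}. Minimal: {G, J, P}⁺ = {G, J, P}; {B, J, P}⁺ = {B, J, N, P, Q}; {B, G, P}⁺ = {B, C, G, M, N, P}; … — none reach the full schema.
{G, J, M, Q}⁺: GJQ→N adds N; MNQ→B adds B; MNQ→BGP adds P; BM→CGN adds C → {B, C, G, J, M, N, P, Q}. Minimal: {J, M, Q}⁺ = {J, M, Q}; {G, M, Q}⁺ = {G, M, Q}; {G, J, Q}⁺ = {G, J, N, Q}; … — none reach the full schema.
{J, M, N, Q}⁺: MNQ→B adds B; MNQ→BGP adds G, P; BM→CGN adds C → {B, C, G, J, M, N, P, Q}. Minimal: {M, N, Q}⁺ = {B, C, G, M, N, P, Q}; {J, N, Q}⁺ = {J, N, Q}; {J, M, Q}⁺ = {J, M, Q}; … — none reach the full schema.
Any other superkey contains one of these as a subset, so there are no further candidate keys.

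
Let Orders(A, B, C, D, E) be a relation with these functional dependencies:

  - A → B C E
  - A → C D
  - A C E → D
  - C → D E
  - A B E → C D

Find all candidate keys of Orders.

(A)

Attribute A never appears on the right-hand side of any dependency, so A must belong to every candidate key.
{A}⁺ = {A, B, C, D, E}, which is all of the schema, so {A} is the only candidate key.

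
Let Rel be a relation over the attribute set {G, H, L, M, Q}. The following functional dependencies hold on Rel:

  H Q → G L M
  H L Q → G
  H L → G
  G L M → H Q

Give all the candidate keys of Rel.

{H, Q}⁺: HQ→GLM adds G, L, M → {G, H, L, M, Q}. Minimal: {Q}⁺ = {Q}; {H}⁺ = {H} — none reach the full schema.
{G, L, M}⁺: GLM→HQ adds H, Q → {G, H, L, M, Q}. Minimal: {L, M}⁺ = {L, M}; {G, M}⁺ = {G, M}; {G, L}⁺ = {G, L} — none reach the full schema.
{H, L, M}⁺: HL→G adds G; GLM→HQ adds Q → {G, H, L, M, Q}. Minimal: {L, M}⁺ = {L, M}; {H, M}⁺ = {H, M}; {H, L}⁺ = {G, H, L} — none reach the full schema.

{H, Q}, {G, L, M}, {H, L, M}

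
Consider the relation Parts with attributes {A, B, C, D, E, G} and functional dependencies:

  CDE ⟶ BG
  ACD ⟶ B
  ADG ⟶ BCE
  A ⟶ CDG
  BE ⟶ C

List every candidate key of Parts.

{A}

Attribute A never appears on the right-hand side of any dependency, so A must belong to every candidate key.
{A}⁺ = {A, B, C, D, E, G}, which is all of the schema, so {A} is the only candidate key.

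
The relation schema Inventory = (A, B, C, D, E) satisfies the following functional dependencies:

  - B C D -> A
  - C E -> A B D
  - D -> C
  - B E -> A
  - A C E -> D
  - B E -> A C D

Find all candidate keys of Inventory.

{B, E}, {C, E}, {D, E}

Attribute E never appears on the right-hand side of any dependency, so E must belong to every candidate key.
{E}⁺ = {E}, which is not all of the schema, so we must add further attributes.
{B, E}⁺: BE→A adds A; BE→ACD adds C, D → {A, B, C, D, E}. Minimal: {E}⁺ = {E}; {B}⁺ = {B} — none reach the full schema.
{C, E}⁺: CE→ABD adds A, B, D → {A, B, C, D, E}. Minimal: {E}⁺ = {E}; {C}⁺ = {C} — none reach the full schema.
{D, E}⁺: D→C adds C; CE→ABD adds A, B → {A, B, C, D, E}. Minimal: {E}⁺ = {E}; {D}⁺ = {C, D} — none reach the full schema.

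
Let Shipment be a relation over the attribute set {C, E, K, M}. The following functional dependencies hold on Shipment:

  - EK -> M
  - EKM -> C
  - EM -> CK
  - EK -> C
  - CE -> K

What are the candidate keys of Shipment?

Attribute E never appears on the right-hand side of any dependency, so E must belong to every candidate key.
{E}⁺ = {E}, which is not all of the schema, so we must add further attributes.
{C, E}⁺: CE→K adds K; EK→M adds M → {C, E, K, M}. Minimal: {E}⁺ = {E}; {C}⁺ = {C} — none reach the full schema.
{E, K}⁺: EK→M adds M; EKM→C adds C → {C, E, K, M}. Minimal: {K}⁺ = {K}; {E}⁺ = {E} — none reach the full schema.
{E, M}⁺: EM→CK adds C, K → {C, E, K, M}. Minimal: {M}⁺ = {M}; {E}⁺ = {E} — none reach the full schema.

{C, E}; {E, K}; {E, M}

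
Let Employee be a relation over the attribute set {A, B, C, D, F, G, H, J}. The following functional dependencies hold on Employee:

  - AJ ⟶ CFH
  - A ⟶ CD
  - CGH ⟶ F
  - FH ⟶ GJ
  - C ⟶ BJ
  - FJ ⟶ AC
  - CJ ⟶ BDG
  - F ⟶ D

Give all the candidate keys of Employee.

{A}⁺: A→CD adds C, D; C→BJ adds B, J; CJ→BDG adds G; AJ→CFH adds F, H → {A, B, C, D, F, G, H, J}.
{C, F}⁺: C→BJ adds B, J; FJ→AC adds A; CJ→BDG adds D, G; AJ→CFH adds H → {A, B, C, D, F, G, H, J}. Minimal: {F}⁺ = {D, F}; {C}⁺ = {B, C, D, G, J} — none reach the full schema.
{C, H}⁺: C→BJ adds B, J; CJ→BDG adds D, G; CGH→F adds F; FJ→AC adds A → {A, B, C, D, F, G, H, J}. Minimal: {H}⁺ = {H}; {C}⁺ = {B, C, D, G, J} — none reach the full schema.
{F, H}⁺: FH→GJ adds G, J; FJ→AC adds A, C; CJ→BDG adds B, D → {A, B, C, D, F, G, H, J}. Minimal: {H}⁺ = {H}; {F}⁺ = {D, F} — none reach the full schema.
{F, J}⁺: FJ→AC adds A, C; CJ→BDG adds B, D, G; AJ→CFH adds H → {A, B, C, D, F, G, H, J}. Minimal: {J}⁺ = {J}; {F}⁺ = {D, F} — none reach the full schema.

A, CF, CH, FH, FJ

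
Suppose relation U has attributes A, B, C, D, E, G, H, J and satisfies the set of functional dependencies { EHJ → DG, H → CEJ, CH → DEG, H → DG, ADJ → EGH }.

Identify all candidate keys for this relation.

Attributes A, B never appear on any right-hand side, so every candidate key must contain {A, B}.
{A, B}⁺ = {A, B}, which is not all of the schema, so we must add further attributes.
{A, B, H}⁺: H→CEJ adds C, E, J; CH→DEG adds D, G → {A, B, C, D, E, G, H, J}. Minimal: {B, H}⁺ = {B, C, D, E, G, H, J}; {A, H}⁺ = {A, C, D, E, G, H, J}; {A, B}⁺ = {A, B} — none reach the full schema.
{A, B, D, J}⁺: ADJ→EGH adds E, G, H; H→CEJ adds C → {A, B, C, D, E, G, H, J}. Minimal: {B, D, J}⁺ = {B, D, J}; {A, D, J}⁺ = {A, C, D, E, G, H, J}; {A, B, J}⁺ = {A, B, J}; … — none reach the full schema.
Any other superkey contains one of these as a subset, so there are no further candidate keys.

ABH, ABDJ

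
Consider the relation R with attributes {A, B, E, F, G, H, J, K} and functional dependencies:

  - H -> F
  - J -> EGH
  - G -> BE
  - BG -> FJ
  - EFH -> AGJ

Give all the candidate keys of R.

(G, K), (J, K), (E, H, K)

{G, K}⁺: G→BE adds B, E; BG→FJ adds F, J; J→EGH adds H; EFH→AGJ adds A → {A, B, E, F, G, H, J, K}.
{J, K}⁺: J→EGH adds E, G, H; G→BE adds B; BG→FJ adds F; EFH→AGJ adds A → {A, B, E, F, G, H, J, K}.
{E, H, K}⁺: H→F adds F; EFH→AGJ adds A, G, J; G→BE adds B → {A, B, E, F, G, H, J, K}.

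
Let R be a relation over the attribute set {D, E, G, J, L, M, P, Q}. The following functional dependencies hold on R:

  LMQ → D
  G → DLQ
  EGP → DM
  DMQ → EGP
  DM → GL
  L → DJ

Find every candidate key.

{D, M}⁺: DM→GL adds G, L; L→DJ adds J; G→DLQ adds Q; DMQ→EGP adds E, P → {D, E, G, J, L, M, P, Q}. Minimal: {M}⁺ = {M}; {D}⁺ = {D} — none reach the full schema.
{G, M}⁺: G→DLQ adds D, L, Q; DMQ→EGP adds E, P; L→DJ adds J → {D, E, G, J, L, M, P, Q}. Minimal: {M}⁺ = {M}; {G}⁺ = {D, G, J, L, Q} — none reach the full schema.
{L, M}⁺: L→DJ adds D, J; DM→GL adds G; G→DLQ adds Q; DMQ→EGP adds E, P → {D, E, G, J, L, M, P, Q}. Minimal: {M}⁺ = {M}; {L}⁺ = {D, J, L} — none reach the full schema.
{E, G, P}⁺: G→DLQ adds D, L, Q; EGP→DM adds M; L→DJ adds J → {D, E, G, J, L, M, P, Q}. Minimal: {G, P}⁺ = {D, G, J, L, P, Q}; {E, P}⁺ = {E, P}; {E, G}⁺ = {D, E, G, J, L, Q} — none reach the full schema.
Any other superkey contains one of these as a subset, so there are no further candidate keys.

(D, M), (G, M), (L, M), (E, G, P)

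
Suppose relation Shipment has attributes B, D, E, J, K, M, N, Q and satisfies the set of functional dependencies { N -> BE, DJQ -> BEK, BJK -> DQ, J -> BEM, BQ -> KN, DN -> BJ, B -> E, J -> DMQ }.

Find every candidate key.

{J}⁺: J→BEM adds B, E, M; J→DMQ adds D, Q; DJQ→BEK adds K; BQ→KN adds N → {B, D, E, J, K, M, N, Q}.
{D, N}⁺: N→BE adds B, E; DN→BJ adds J; J→DMQ adds M, Q; DJQ→BEK adds K → {B, D, E, J, K, M, N, Q}. Minimal: {N}⁺ = {B, E, N}; {D}⁺ = {D} — none reach the full schema.
{B, D, Q}⁺: BQ→KN adds K, N; DN→BJ adds J; B→E adds E; J→DMQ adds M → {B, D, E, J, K, M, N, Q}. Minimal: {D, Q}⁺ = {D, Q}; {B, Q}⁺ = {B, E, K, N, Q}; {B, D}⁺ = {B, D, E} — none reach the full schema.
Any other superkey contains one of these as a subset, so there are no further candidate keys.

(J), (D, N), (B, D, Q)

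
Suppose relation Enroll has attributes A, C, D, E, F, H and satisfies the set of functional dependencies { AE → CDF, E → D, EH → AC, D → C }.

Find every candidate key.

{E, H}⁺: E→D adds D; EH→AC adds A, C; AE→CDF adds F → {A, C, D, E, F, H}. Minimal: {H}⁺ = {H}; {E}⁺ = {C, D, E} — none reach the full schema.
No other minimal superkey exists.

EH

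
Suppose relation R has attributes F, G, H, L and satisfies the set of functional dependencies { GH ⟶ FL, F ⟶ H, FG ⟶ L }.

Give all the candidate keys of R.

(F, G); (G, H)

Attribute G never appears on the right-hand side of any dependency, so G must belong to every candidate key.
{G}⁺ = {G}, which is not all of the schema, so we must add further attributes.
{F, G}⁺: F→H adds H; FG→L adds L → {F, G, H, L}. Minimal: {G}⁺ = {G}; {F}⁺ = {F, H} — none reach the full schema.
{G, H}⁺: GH→FL adds F, L → {F, G, H, L}. Minimal: {H}⁺ = {H}; {G}⁺ = {G} — none reach the full schema.
Any other superkey contains one of these as a subset, so there are no further candidate keys.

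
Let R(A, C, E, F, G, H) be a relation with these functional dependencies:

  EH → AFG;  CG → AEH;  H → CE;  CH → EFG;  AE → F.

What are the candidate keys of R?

{H}⁺: H→CE adds C, E; CH→EFG adds F, G; EH→AFG adds A → {A, C, E, F, G, H}.
{C, G}⁺: CG→AEH adds A, E, H; CH→EFG adds F → {A, C, E, F, G, H}.

{H}; {C, G}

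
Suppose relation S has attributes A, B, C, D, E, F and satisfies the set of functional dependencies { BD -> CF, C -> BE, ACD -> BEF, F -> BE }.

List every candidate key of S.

{A, B, D}, {A, C, D}, {A, D, F}

Attributes A, D never appear on any right-hand side, so every candidate key must contain {A, D}.
{A, D}⁺ = {A, D}, which is not all of the schema, so we must add further attributes.
{A, B, D}⁺: BD→CF adds C, F; C→BE adds E → {A, B, C, D, E, F}. Minimal: {B, D}⁺ = {B, C, D, E, F}; {A, D}⁺ = {A, D}; {A, B}⁺ = {A, B} — none reach the full schema.
{A, C, D}⁺: C→BE adds B, E; ACD→BEF adds F → {A, B, C, D, E, F}. Minimal: {C, D}⁺ = {B, C, D, E, F}; {A, D}⁺ = {A, D}; {A, C}⁺ = {A, B, C, E} — none reach the full schema.
{A, D, F}⁺: F→BE adds B, E; BD→CF adds C → {A, B, C, D, E, F}. Minimal: {D, F}⁺ = {B, C, D, E, F}; {A, F}⁺ = {A, B, E, F}; {A, D}⁺ = {A, D} — none reach the full schema.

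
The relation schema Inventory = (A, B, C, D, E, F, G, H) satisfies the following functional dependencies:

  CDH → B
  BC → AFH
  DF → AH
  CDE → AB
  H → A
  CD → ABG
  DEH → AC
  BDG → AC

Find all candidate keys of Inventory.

{C, D, E}; {D, E, F}; {D, E, H}; {B, D, E, G}

Attributes D, E never appear on any right-hand side, so every candidate key must contain {D, E}.
{D, E}⁺ = {D, E}, which is not all of the schema, so we must add further attributes.
{C, D, E}⁺: CDE→AB adds A, B; CD→ABG adds G; BC→AFH adds F, H → {A, B, C, D, E, F, G, H}.
{D, E, F}⁺: DF→AH adds A, H; DEH→AC adds C; CDH→B adds B; CD→ABG adds G → {A, B, C, D, E, F, G, H}.
{D, E, H}⁺: H→A adds A; DEH→AC adds C; CDH→B adds B; BC→AFH adds F; CD→ABG adds G → {A, B, C, D, E, F, G, H}.
{B, D, E, G}⁺: BDG→AC adds A, C; BC→AFH adds F, H → {A, B, C, D, E, F, G, H}.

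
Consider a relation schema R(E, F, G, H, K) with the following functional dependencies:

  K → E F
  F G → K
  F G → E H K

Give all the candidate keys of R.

Attribute G never appears on the right-hand side of any dependency, so G must belong to every candidate key.
{G}⁺ = {G}, which is not all of the schema, so we must add further attributes.
{F, G}⁺: FG→K adds K; FG→EHK adds E, H → {E, F, G, H, K}. Minimal: {G}⁺ = {G}; {F}⁺ = {F} — none reach the full schema.
{G, K}⁺: K→EF adds E, F; FG→EHK adds H → {E, F, G, H, K}. Minimal: {K}⁺ = {E, F, K}; {G}⁺ = {G} — none reach the full schema.

{F, G}; {G, K}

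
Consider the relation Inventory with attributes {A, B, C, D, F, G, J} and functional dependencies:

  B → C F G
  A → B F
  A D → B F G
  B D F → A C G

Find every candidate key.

Attributes D, J never appear on any right-hand side, so every candidate key must contain {D, J}.
{D, J}⁺ = {D, J}, which is not all of the schema, so we must add further attributes.
{A, D, J}⁺: A→BF adds B, F; AD→BFG adds G; BDF→ACG adds C → {A, B, C, D, F, G, J}. Minimal: {D, J}⁺ = {D, J}; {A, J}⁺ = {A, B, C, F, G, J}; {A, D}⁺ = {A, B, C, D, F, G} — none reach the full schema.
{B, D, J}⁺: B→CFG adds C, F, G; BDF→ACG adds A → {A, B, C, D, F, G, J}. Minimal: {D, J}⁺ = {D, J}; {B, J}⁺ = {B, C, F, G, J}; {B, D}⁺ = {A, B, C, D, F, G} — none reach the full schema.

(A, D, J), (B, D, J)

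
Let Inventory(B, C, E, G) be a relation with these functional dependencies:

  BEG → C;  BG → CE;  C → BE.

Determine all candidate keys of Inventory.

BG; CG

Attribute G never appears on the right-hand side of any dependency, so G must belong to every candidate key.
{G}⁺ = {G}, which is not all of the schema, so we must add further attributes.
{B, G}⁺: BG→CE adds C, E → {B, C, E, G}. Minimal: {G}⁺ = {G}; {B}⁺ = {B} — none reach the full schema.
{C, G}⁺: C→BE adds B, E → {B, C, E, G}. Minimal: {G}⁺ = {G}; {C}⁺ = {B, C, E} — none reach the full schema.
Any other superkey contains one of these as a subset, so there are no further candidate keys.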